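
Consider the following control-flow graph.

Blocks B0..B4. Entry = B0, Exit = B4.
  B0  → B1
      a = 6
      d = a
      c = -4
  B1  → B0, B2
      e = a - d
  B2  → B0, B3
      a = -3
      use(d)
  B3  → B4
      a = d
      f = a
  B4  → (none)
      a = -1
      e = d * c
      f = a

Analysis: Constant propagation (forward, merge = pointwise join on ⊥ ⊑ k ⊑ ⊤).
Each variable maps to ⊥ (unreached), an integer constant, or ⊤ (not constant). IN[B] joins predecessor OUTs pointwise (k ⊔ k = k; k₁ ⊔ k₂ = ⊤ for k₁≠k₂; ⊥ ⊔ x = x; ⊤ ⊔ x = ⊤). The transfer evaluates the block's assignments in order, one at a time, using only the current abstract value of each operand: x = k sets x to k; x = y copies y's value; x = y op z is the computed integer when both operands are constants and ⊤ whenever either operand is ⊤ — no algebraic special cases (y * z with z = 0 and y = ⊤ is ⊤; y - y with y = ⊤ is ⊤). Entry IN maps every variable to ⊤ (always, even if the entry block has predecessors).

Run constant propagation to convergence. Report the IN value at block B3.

Per-block solution:
  B0: | IN=(all ⊤) | OUT={a:6, c:-4, d:6; rest ⊤}
  B1: | IN={a:6, c:-4, d:6; rest ⊤} | OUT={a:6, c:-4, d:6, e:0; rest ⊤}
  B2: | IN={a:6, c:-4, d:6, e:0; rest ⊤} | OUT={a:-3, c:-4, d:6, e:0; rest ⊤}
  B3: | IN={a:-3, c:-4, d:6, e:0; rest ⊤} | OUT={a:6, c:-4, d:6, e:0, f:6; rest ⊤}
  B4: | IN={a:6, c:-4, d:6, e:0, f:6; rest ⊤} | OUT={a:-1, c:-4, d:6, e:-24, f:-1; rest ⊤}

Merge at B3: IN[B3] = OUT[B2] = {a: -3, b: ⊤, c: -4, d: 6, e: 0, f: ⊤}

Answer: {a: -3, b: ⊤, c: -4, d: 6, e: 0, f: ⊤}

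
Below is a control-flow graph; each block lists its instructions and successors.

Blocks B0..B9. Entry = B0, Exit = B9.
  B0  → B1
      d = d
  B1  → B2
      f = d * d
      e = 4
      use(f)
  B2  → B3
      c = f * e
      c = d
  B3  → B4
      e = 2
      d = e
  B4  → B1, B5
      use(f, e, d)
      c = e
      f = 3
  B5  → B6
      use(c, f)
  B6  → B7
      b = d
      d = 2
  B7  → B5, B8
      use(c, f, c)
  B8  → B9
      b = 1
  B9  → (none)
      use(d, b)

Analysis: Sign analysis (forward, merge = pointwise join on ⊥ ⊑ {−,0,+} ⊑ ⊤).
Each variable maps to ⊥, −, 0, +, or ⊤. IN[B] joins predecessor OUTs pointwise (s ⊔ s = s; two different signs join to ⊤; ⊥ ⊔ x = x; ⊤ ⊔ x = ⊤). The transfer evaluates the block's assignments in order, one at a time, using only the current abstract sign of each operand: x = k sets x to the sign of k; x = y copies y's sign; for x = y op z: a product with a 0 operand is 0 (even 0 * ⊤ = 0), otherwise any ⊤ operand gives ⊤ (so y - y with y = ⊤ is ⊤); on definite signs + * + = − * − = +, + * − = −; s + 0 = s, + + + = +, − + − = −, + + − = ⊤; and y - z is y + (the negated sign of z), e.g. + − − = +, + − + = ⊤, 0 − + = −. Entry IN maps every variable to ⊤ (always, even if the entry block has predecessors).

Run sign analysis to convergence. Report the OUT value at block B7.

Fixpoint table:
  B0:   IN=(all ⊤)   OUT=(all ⊤)
  B1:   IN=(all ⊤)   OUT={e:+; rest ⊤}
  B2:   IN={e:+; rest ⊤}   OUT={e:+; rest ⊤}
  B3:   IN={e:+; rest ⊤}   OUT={d:+, e:+; rest ⊤}
  B4:   IN={d:+, e:+; rest ⊤}   OUT={c:+, d:+, e:+, f:+; rest ⊤}
  B5:   IN={c:+, d:+, e:+, f:+; rest ⊤}   OUT={c:+, d:+, e:+, f:+; rest ⊤}
  B6:   IN={c:+, d:+, e:+, f:+; rest ⊤}   OUT={b:+, c:+, d:+, e:+, f:+; rest ⊤}
  B7:   IN={b:+, c:+, d:+, e:+, f:+; rest ⊤}   OUT={b:+, c:+, d:+, e:+, f:+; rest ⊤}
  B8:   IN={b:+, c:+, d:+, e:+, f:+; rest ⊤}   OUT={b:+, c:+, d:+, e:+, f:+; rest ⊤}
  B9:   IN={b:+, c:+, d:+, e:+, f:+; rest ⊤}   OUT={b:+, c:+, d:+, e:+, f:+; rest ⊤}

Merge at B7: IN[B7] = OUT[B6] = {a: ⊤, b: +, c: +, d: +, e: +, f: +}
Applying B7's transfer function to that IN value gives OUT[B7] (row B7 above).

Answer: {a: ⊤, b: +, c: +, d: +, e: +, f: +}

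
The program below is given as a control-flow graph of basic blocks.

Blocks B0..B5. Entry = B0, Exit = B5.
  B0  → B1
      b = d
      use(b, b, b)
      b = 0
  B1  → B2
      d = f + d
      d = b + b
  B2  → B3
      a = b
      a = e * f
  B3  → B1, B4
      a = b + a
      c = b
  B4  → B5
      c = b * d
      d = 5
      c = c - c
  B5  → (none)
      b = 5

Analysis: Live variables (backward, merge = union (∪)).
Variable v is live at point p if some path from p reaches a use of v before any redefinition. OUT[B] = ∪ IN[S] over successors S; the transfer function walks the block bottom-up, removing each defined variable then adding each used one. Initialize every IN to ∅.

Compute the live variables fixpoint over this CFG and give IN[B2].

Converged values:
  B0:  IN={d, e, f}  OUT={b, d, e, f}
  B1:  IN={b, d, e, f}  OUT={b, d, e, f}
  B2:  IN={b, d, e, f}  OUT={a, b, d, e, f}
  B3:  IN={a, b, d, e, f}  OUT={b, d, e, f}
  B4:  IN={b, d}  OUT={}
  B5:  IN={}  OUT={}

Merge at B2: OUT[B2] = IN[B3] = {a, b, d, e, f}
Applying B2's transfer function to that OUT value gives IN[B2] (row B2 above).

Answer: {b, d, e, f}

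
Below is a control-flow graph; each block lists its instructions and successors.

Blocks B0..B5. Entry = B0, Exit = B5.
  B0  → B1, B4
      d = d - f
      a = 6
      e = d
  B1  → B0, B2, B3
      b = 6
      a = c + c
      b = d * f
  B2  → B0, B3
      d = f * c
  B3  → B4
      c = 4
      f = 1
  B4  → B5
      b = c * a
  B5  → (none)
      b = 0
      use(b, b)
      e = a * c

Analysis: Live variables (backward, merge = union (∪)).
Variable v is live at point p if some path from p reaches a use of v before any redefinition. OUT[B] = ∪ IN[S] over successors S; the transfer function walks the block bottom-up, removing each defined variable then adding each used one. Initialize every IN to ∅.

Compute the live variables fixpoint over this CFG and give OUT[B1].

Answer: {a, c, d, f}

Working:
Converged values:
  B0: | IN={c, d, f} | OUT={a, c, d, f}
  B1: | IN={c, d, f} | OUT={a, c, d, f}
  B2: | IN={a, c, f} | OUT={a, c, d, f}
  B3: | IN={a} | OUT={a, c}
  B4: | IN={a, c} | OUT={a, c}
  B5: | IN={a, c} | OUT={}

Merge at B1: OUT[B1] = IN[B0] ⊔ IN[B2] ⊔ IN[B3] = {a, c, d, f}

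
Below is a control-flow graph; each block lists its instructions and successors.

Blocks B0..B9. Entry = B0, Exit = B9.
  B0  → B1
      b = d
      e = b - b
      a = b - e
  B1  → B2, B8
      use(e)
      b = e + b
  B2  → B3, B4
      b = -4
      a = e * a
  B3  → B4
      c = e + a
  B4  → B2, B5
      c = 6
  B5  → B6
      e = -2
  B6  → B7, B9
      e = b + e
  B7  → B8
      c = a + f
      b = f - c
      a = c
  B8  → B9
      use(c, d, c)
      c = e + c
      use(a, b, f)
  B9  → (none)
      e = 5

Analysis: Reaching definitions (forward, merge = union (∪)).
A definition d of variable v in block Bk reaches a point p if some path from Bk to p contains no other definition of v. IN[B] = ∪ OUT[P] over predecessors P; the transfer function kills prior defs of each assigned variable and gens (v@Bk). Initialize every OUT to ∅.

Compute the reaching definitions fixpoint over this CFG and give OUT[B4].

Answer: {a@B2, b@B2, c@B4, e@B0}

Working:
Converged values:
  B0:  IN={}  OUT={a@B0, b@B0, e@B0}
  B1:  IN={a@B0, b@B0, e@B0}  OUT={a@B0, b@B1, e@B0}
  B2:  IN={a@B0, a@B2, b@B1, b@B2, c@B4, e@B0}  OUT={a@B2, b@B2, c@B4, e@B0}
  B3:  IN={a@B2, b@B2, c@B4, e@B0}  OUT={a@B2, b@B2, c@B3, e@B0}
  B4:  IN={a@B2, b@B2, c@B3, c@B4, e@B0}  OUT={a@B2, b@B2, c@B4, e@B0}
  B5:  IN={a@B2, b@B2, c@B4, e@B0}  OUT={a@B2, b@B2, c@B4, e@B5}
  B6:  IN={a@B2, b@B2, c@B4, e@B5}  OUT={a@B2, b@B2, c@B4, e@B6}
  B7:  IN={a@B2, b@B2, c@B4, e@B6}  OUT={a@B7, b@B7, c@B7, e@B6}
  B8:  IN={a@B0, a@B7, b@B1, b@B7, c@B7, e@B0, e@B6}  OUT={a@B0, a@B7, b@B1, b@B7, c@B8, e@B0, e@B6}
  B9:  IN={a@B0, a@B2, a@B7, b@B1, b@B2, b@B7, c@B4, c@B8, e@B0, e@B6}  OUT={a@B0, a@B2, a@B7, b@B1, b@B2, b@B7, c@B4, c@B8, e@B9}

Merge at B4: IN[B4] = OUT[B2] ⊔ OUT[B3] = {a@B2, b@B2, c@B3, c@B4, e@B0}
Applying B4's transfer function to that IN value gives OUT[B4] (row B4 above).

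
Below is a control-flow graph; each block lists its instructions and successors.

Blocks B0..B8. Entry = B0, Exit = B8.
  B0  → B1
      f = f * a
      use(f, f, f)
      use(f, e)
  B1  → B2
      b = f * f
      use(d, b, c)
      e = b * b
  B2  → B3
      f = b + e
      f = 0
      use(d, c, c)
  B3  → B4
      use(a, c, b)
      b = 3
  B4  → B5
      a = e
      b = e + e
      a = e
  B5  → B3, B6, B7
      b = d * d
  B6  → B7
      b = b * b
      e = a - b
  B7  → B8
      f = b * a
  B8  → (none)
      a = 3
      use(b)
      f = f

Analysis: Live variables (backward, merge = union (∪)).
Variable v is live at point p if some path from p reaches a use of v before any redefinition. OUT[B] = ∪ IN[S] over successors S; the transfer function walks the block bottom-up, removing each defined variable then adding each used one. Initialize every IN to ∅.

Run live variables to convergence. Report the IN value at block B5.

Converged values:
  B0:   IN={a, c, d, e, f}   OUT={a, c, d, f}
  B1:   IN={a, c, d, f}   OUT={a, b, c, d, e}
  B2:   IN={a, b, c, d, e}   OUT={a, b, c, d, e}
  B3:   IN={a, b, c, d, e}   OUT={c, d, e}
  B4:   IN={c, d, e}   OUT={a, c, d, e}
  B5:   IN={a, c, d, e}   OUT={a, b, c, d, e}
  B6:   IN={a, b}   OUT={a, b}
  B7:   IN={a, b}   OUT={b, f}
  B8:   IN={b, f}   OUT={}

Merge at B5: OUT[B5] = IN[B3] ⊔ IN[B6] ⊔ IN[B7] = {a, b, c, d, e}
Applying B5's transfer function to that OUT value gives IN[B5] (row B5 above).

Answer: {a, c, d, e}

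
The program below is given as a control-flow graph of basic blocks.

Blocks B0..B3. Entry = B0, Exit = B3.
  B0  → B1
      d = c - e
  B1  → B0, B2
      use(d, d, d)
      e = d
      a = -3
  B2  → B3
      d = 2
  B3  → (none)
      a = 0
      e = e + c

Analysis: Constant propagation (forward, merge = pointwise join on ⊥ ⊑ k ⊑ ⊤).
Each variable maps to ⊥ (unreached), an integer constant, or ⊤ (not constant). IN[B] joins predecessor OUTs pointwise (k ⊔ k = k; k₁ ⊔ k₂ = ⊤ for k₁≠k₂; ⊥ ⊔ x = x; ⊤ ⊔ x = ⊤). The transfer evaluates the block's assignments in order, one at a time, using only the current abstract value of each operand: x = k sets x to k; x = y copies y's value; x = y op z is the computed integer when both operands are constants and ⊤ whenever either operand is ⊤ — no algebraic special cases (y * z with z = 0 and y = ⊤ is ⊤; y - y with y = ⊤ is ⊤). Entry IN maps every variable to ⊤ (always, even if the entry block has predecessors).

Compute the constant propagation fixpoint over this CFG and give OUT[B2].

Answer: {a: -3, b: ⊤, c: ⊤, d: 2, e: ⊤, f: ⊤}

Working:
Per-block solution:
  B0: | IN=(all ⊤) | OUT=(all ⊤)
  B1: | IN=(all ⊤) | OUT={a:-3; rest ⊤}
  B2: | IN={a:-3; rest ⊤} | OUT={a:-3, d:2; rest ⊤}
  B3: | IN={a:-3, d:2; rest ⊤} | OUT={a:0, d:2; rest ⊤}

Merge at B2: IN[B2] = OUT[B1] = {a: -3, b: ⊤, c: ⊤, d: ⊤, e: ⊤, f: ⊤}
Applying B2's transfer function to that IN value gives OUT[B2] (row B2 above).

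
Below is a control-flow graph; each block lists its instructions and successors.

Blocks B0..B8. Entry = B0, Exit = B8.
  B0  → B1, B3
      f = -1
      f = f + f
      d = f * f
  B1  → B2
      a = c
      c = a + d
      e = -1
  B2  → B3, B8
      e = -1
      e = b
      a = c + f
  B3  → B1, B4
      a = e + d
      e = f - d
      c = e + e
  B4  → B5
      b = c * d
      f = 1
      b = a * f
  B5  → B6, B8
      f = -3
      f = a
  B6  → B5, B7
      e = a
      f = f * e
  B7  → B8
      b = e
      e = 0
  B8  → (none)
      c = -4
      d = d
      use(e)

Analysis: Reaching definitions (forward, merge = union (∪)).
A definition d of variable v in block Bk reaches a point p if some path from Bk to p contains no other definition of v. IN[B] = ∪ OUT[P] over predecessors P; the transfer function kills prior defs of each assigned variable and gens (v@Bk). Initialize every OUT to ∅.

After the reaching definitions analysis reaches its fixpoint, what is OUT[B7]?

Answer: {a@B3, b@B7, c@B3, d@B0, e@B7, f@B6}

Working:
Converged values:
  B0:  IN={}  OUT={d@B0, f@B0}
  B1:  IN={a@B3, c@B3, d@B0, e@B3, f@B0}  OUT={a@B1, c@B1, d@B0, e@B1, f@B0}
  B2:  IN={a@B1, c@B1, d@B0, e@B1, f@B0}  OUT={a@B2, c@B1, d@B0, e@B2, f@B0}
  B3:  IN={a@B2, c@B1, d@B0, e@B2, f@B0}  OUT={a@B3, c@B3, d@B0, e@B3, f@B0}
  B4:  IN={a@B3, c@B3, d@B0, e@B3, f@B0}  OUT={a@B3, b@B4, c@B3, d@B0, e@B3, f@B4}
  B5:  IN={a@B3, b@B4, c@B3, d@B0, e@B3, e@B6, f@B4, f@B6}  OUT={a@B3, b@B4, c@B3, d@B0, e@B3, e@B6, f@B5}
  B6:  IN={a@B3, b@B4, c@B3, d@B0, e@B3, e@B6, f@B5}  OUT={a@B3, b@B4, c@B3, d@B0, e@B6, f@B6}
  B7:  IN={a@B3, b@B4, c@B3, d@B0, e@B6, f@B6}  OUT={a@B3, b@B7, c@B3, d@B0, e@B7, f@B6}
  B8:  IN={a@B2, a@B3, b@B4, b@B7, c@B1, c@B3, d@B0, e@B2, e@B3, e@B6, e@B7, f@B0, f@B5, f@B6}  OUT={a@B2, a@B3, b@B4, b@B7, c@B8, d@B8, e@B2, e@B3, e@B6, e@B7, f@B0, f@B5, f@B6}

Merge at B7: IN[B7] = OUT[B6] = {a@B3, b@B4, c@B3, d@B0, e@B6, f@B6}
Applying B7's transfer function to that IN value gives OUT[B7] (row B7 above).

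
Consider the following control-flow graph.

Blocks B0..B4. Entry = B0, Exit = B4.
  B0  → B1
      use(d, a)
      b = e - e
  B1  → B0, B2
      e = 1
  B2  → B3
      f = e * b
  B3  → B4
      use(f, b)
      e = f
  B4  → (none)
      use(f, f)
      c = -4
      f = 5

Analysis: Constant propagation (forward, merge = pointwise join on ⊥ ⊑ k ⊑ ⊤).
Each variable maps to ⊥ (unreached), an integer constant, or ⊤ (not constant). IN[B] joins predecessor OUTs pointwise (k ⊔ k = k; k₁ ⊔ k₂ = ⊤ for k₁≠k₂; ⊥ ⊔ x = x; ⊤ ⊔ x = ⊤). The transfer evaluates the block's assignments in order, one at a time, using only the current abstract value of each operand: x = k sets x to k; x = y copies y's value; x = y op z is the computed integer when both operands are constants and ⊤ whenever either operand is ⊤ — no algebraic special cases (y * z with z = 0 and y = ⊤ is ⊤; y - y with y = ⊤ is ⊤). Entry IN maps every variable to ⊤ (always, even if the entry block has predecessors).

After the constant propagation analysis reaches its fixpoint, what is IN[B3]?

Fixpoint table:
  B0: | IN=(all ⊤) | OUT=(all ⊤)
  B1: | IN=(all ⊤) | OUT={e:1; rest ⊤}
  B2: | IN={e:1; rest ⊤} | OUT={e:1; rest ⊤}
  B3: | IN={e:1; rest ⊤} | OUT=(all ⊤)
  B4: | IN=(all ⊤) | OUT={c:-4, f:5; rest ⊤}

Merge at B3: IN[B3] = OUT[B2] = {a: ⊤, b: ⊤, c: ⊤, d: ⊤, e: 1, f: ⊤}

Answer: {a: ⊤, b: ⊤, c: ⊤, d: ⊤, e: 1, f: ⊤}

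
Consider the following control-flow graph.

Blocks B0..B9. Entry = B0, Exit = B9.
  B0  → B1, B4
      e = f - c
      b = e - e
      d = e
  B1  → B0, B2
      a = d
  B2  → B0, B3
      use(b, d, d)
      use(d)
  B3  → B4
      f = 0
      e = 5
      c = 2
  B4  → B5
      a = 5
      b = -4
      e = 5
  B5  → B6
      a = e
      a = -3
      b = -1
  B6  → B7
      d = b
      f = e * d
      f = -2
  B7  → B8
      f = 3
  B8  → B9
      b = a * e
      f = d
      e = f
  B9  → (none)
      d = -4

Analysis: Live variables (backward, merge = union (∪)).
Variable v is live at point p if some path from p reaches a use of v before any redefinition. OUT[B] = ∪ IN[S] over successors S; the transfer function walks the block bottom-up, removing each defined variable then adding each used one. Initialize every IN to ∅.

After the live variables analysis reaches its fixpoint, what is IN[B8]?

Answer: {a, d, e}

Derivation:
Fixpoint table:
  B0: | IN={c, f} | OUT={b, c, d, f}
  B1: | IN={b, c, d, f} | OUT={b, c, d, f}
  B2: | IN={b, c, d, f} | OUT={c, f}
  B3: | IN={} | OUT={}
  B4: | IN={} | OUT={e}
  B5: | IN={e} | OUT={a, b, e}
  B6: | IN={a, b, e} | OUT={a, d, e}
  B7: | IN={a, d, e} | OUT={a, d, e}
  B8: | IN={a, d, e} | OUT={}
  B9: | IN={} | OUT={}

Merge at B8: OUT[B8] = IN[B9] = {}
Applying B8's transfer function to that OUT value gives IN[B8] (row B8 above).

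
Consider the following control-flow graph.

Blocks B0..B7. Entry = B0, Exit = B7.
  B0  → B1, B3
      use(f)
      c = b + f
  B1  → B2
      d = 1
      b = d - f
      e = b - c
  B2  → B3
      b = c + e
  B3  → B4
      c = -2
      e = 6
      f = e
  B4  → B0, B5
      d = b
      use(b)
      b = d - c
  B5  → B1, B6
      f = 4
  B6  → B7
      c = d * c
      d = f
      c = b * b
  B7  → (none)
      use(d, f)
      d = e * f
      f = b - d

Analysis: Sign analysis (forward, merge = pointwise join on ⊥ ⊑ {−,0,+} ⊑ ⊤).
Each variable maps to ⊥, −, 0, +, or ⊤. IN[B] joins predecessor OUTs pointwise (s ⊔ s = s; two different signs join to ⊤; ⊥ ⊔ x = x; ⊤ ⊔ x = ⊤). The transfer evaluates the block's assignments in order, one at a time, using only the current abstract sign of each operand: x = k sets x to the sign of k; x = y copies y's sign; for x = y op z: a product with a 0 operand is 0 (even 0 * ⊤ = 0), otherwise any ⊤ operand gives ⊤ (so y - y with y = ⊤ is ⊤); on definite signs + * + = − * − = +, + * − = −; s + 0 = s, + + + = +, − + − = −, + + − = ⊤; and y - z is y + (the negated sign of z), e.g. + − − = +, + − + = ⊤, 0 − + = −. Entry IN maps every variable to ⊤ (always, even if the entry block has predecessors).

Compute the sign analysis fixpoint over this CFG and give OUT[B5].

Per-block solution:
  B0:  IN=(all ⊤)  OUT=(all ⊤)
  B1:  IN=(all ⊤)  OUT={d:+; rest ⊤}
  B2:  IN={d:+; rest ⊤}  OUT={d:+; rest ⊤}
  B3:  IN=(all ⊤)  OUT={c:-, e:+, f:+; rest ⊤}
  B4:  IN={c:-, e:+, f:+; rest ⊤}  OUT={c:-, e:+, f:+; rest ⊤}
  B5:  IN={c:-, e:+, f:+; rest ⊤}  OUT={c:-, e:+, f:+; rest ⊤}
  B6:  IN={c:-, e:+, f:+; rest ⊤}  OUT={d:+, e:+, f:+; rest ⊤}
  B7:  IN={d:+, e:+, f:+; rest ⊤}  OUT={d:+, e:+; rest ⊤}

Merge at B5: IN[B5] = OUT[B4] = {a: ⊤, b: ⊤, c: -, d: ⊤, e: +, f: +}
Applying B5's transfer function to that IN value gives OUT[B5] (row B5 above).

Answer: {a: ⊤, b: ⊤, c: -, d: ⊤, e: +, f: +}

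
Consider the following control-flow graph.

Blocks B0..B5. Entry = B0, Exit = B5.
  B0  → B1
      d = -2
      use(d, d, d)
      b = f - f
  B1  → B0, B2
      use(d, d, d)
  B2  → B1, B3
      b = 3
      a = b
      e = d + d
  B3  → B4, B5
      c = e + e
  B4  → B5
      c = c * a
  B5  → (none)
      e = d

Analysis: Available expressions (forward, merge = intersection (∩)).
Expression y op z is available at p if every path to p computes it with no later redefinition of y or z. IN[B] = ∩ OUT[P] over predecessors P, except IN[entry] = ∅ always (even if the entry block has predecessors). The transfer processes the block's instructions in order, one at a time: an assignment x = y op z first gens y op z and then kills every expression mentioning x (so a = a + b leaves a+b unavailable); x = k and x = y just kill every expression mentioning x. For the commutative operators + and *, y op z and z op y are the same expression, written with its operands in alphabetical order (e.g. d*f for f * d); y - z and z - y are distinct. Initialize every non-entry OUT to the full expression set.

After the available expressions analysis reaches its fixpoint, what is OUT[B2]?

Converged values:
  B0: | IN={} | OUT={f-f}
  B1: | IN={f-f} | OUT={f-f}
  B2: | IN={f-f} | OUT={d+d, f-f}
  B3: | IN={d+d, f-f} | OUT={d+d, e+e, f-f}
  B4: | IN={d+d, e+e, f-f} | OUT={d+d, e+e, f-f}
  B5: | IN={d+d, e+e, f-f} | OUT={d+d, f-f}

Merge at B2: IN[B2] = OUT[B1] = {f-f}
Applying B2's transfer function to that IN value gives OUT[B2] (row B2 above).

Answer: {d+d, f-f}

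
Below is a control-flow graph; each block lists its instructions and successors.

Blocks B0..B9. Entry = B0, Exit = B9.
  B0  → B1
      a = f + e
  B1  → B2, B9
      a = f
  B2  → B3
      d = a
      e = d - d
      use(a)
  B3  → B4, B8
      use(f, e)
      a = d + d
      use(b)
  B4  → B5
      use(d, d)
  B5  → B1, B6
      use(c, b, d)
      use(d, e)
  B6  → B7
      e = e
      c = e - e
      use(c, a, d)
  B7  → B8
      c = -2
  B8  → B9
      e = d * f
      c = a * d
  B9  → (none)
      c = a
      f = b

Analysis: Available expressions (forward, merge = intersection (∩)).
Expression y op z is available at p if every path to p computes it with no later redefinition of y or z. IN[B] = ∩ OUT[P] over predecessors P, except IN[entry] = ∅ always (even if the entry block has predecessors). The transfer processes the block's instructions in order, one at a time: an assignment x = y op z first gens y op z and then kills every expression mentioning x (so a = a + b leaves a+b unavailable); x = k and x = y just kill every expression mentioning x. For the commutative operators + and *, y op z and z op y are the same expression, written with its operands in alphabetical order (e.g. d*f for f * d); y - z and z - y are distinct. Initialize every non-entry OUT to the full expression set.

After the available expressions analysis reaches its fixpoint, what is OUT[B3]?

Answer: {d+d, d-d}

Trace:
Converged values:
  B0:  IN={}  OUT={e+f}
  B1:  IN={}  OUT={}
  B2:  IN={}  OUT={d-d}
  B3:  IN={d-d}  OUT={d+d, d-d}
  B4:  IN={d+d, d-d}  OUT={d+d, d-d}
  B5:  IN={d+d, d-d}  OUT={d+d, d-d}
  B6:  IN={d+d, d-d}  OUT={d+d, d-d, e-e}
  B7:  IN={d+d, d-d, e-e}  OUT={d+d, d-d, e-e}
  B8:  IN={d+d, d-d}  OUT={a*d, d*f, d+d, d-d}
  B9:  IN={}  OUT={}

Merge at B3: IN[B3] = OUT[B2] = {d-d}
Applying B3's transfer function to that IN value gives OUT[B3] (row B3 above).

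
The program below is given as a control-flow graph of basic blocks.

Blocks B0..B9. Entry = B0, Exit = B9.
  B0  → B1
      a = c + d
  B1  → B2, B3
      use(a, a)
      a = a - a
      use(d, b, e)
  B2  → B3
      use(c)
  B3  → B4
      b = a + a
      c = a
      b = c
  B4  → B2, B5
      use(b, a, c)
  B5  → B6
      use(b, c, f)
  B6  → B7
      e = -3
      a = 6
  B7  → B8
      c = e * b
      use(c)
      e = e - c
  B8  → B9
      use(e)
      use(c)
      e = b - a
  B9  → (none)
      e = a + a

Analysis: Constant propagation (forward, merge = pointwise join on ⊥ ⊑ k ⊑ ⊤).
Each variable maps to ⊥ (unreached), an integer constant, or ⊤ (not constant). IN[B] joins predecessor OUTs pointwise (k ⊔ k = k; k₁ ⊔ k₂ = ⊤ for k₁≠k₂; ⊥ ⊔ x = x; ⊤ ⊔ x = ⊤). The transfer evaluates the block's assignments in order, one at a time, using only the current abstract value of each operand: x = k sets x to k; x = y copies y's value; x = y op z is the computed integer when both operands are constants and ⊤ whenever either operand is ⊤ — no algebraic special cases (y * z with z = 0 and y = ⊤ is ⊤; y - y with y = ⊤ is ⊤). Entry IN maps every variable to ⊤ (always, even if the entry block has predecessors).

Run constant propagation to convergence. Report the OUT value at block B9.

Answer: {a: 6, b: ⊤, c: ⊤, d: ⊤, e: 12, f: ⊤}

Trace:
Converged values:
  B0:  IN=(all ⊤)  OUT=(all ⊤)
  B1:  IN=(all ⊤)  OUT=(all ⊤)
  B2:  IN=(all ⊤)  OUT=(all ⊤)
  B3:  IN=(all ⊤)  OUT=(all ⊤)
  B4:  IN=(all ⊤)  OUT=(all ⊤)
  B5:  IN=(all ⊤)  OUT=(all ⊤)
  B6:  IN=(all ⊤)  OUT={a:6, e:-3; rest ⊤}
  B7:  IN={a:6, e:-3; rest ⊤}  OUT={a:6; rest ⊤}
  B8:  IN={a:6; rest ⊤}  OUT={a:6; rest ⊤}
  B9:  IN={a:6; rest ⊤}  OUT={a:6, e:12; rest ⊤}

Merge at B9: IN[B9] = OUT[B8] = {a: 6, b: ⊤, c: ⊤, d: ⊤, e: ⊤, f: ⊤}
Applying B9's transfer function to that IN value gives OUT[B9] (row B9 above).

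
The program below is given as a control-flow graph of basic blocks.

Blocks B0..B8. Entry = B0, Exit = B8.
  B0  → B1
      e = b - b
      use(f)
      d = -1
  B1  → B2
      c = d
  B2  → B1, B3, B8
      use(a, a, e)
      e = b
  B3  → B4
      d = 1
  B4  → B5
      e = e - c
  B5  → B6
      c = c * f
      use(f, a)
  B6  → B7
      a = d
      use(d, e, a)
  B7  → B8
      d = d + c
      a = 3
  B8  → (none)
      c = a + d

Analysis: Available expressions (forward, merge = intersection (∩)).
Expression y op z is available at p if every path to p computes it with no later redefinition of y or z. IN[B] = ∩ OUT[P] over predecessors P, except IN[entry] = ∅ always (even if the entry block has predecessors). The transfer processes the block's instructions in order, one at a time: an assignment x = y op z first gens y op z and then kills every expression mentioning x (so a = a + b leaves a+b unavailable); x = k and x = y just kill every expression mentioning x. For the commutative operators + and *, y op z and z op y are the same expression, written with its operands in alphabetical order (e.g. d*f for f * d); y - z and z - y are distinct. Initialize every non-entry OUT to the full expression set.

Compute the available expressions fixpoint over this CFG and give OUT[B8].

Answer: {a+d, b-b}

Derivation:
Converged values:
  B0: | IN={} | OUT={b-b}
  B1: | IN={b-b} | OUT={b-b}
  B2: | IN={b-b} | OUT={b-b}
  B3: | IN={b-b} | OUT={b-b}
  B4: | IN={b-b} | OUT={b-b}
  B5: | IN={b-b} | OUT={b-b}
  B6: | IN={b-b} | OUT={b-b}
  B7: | IN={b-b} | OUT={b-b}
  B8: | IN={b-b} | OUT={a+d, b-b}

Merge at B8: IN[B8] = OUT[B2] ∩ OUT[B7] = {b-b}
Applying B8's transfer function to that IN value gives OUT[B8] (row B8 above).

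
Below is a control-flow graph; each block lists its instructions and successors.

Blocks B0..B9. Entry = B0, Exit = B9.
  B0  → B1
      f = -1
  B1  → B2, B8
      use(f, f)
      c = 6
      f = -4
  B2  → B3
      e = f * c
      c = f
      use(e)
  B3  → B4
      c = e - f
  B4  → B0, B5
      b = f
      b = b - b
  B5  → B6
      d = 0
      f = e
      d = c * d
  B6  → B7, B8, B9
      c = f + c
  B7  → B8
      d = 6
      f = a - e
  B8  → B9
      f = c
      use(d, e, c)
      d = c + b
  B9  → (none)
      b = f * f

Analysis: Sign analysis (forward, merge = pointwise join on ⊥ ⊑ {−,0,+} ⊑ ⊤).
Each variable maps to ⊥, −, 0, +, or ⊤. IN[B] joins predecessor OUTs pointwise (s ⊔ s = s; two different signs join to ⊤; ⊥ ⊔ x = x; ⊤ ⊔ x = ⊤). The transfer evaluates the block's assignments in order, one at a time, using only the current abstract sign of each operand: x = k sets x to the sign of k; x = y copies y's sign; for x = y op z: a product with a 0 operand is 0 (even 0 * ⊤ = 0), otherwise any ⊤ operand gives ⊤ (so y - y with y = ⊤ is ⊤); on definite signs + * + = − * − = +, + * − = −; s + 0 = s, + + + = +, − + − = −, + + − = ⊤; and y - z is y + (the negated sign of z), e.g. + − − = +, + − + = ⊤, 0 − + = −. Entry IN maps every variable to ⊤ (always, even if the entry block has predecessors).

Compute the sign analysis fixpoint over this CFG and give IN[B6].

Answer: {a: ⊤, b: ⊤, c: ⊤, d: 0, e: -, f: -}

Derivation:
Per-block solution:
  B0:  IN=(all ⊤)  OUT={f:-; rest ⊤}
  B1:  IN={f:-; rest ⊤}  OUT={c:+, f:-; rest ⊤}
  B2:  IN={c:+, f:-; rest ⊤}  OUT={c:-, e:-, f:-; rest ⊤}
  B3:  IN={c:-, e:-, f:-; rest ⊤}  OUT={e:-, f:-; rest ⊤}
  B4:  IN={e:-, f:-; rest ⊤}  OUT={e:-, f:-; rest ⊤}
  B5:  IN={e:-, f:-; rest ⊤}  OUT={d:0, e:-, f:-; rest ⊤}
  B6:  IN={d:0, e:-, f:-; rest ⊤}  OUT={d:0, e:-, f:-; rest ⊤}
  B7:  IN={d:0, e:-, f:-; rest ⊤}  OUT={d:+, e:-; rest ⊤}
  B8:  IN=(all ⊤)  OUT=(all ⊤)
  B9:  IN=(all ⊤)  OUT=(all ⊤)

Merge at B6: IN[B6] = OUT[B5] = {a: ⊤, b: ⊤, c: ⊤, d: 0, e: -, f: -}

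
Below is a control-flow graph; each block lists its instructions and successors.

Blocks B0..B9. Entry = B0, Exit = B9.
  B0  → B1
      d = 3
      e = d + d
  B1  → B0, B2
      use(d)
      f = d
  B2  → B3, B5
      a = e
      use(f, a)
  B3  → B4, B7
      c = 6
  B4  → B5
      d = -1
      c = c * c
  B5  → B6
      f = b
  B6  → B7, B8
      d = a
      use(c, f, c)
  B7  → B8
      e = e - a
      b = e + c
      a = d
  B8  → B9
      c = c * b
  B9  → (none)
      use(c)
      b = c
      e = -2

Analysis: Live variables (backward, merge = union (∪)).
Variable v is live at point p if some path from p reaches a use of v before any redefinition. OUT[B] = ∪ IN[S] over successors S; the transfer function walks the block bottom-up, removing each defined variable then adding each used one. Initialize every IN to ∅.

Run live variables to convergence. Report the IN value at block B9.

Per-block solution:
  B0:  IN={b, c}  OUT={b, c, d, e}
  B1:  IN={b, c, d, e}  OUT={b, c, d, e, f}
  B2:  IN={b, c, d, e, f}  OUT={a, b, c, d, e}
  B3:  IN={a, b, d, e}  OUT={a, b, c, d, e}
  B4:  IN={a, b, c, e}  OUT={a, b, c, e}
  B5:  IN={a, b, c, e}  OUT={a, b, c, e, f}
  B6:  IN={a, b, c, e, f}  OUT={a, b, c, d, e}
  B7:  IN={a, c, d, e}  OUT={b, c}
  B8:  IN={b, c}  OUT={c}
  B9:  IN={c}  OUT={}

B9 is the boundary node: OUT[B9] = {}
Applying B9's transfer function to that OUT value gives IN[B9] (row B9 above).

Answer: {c}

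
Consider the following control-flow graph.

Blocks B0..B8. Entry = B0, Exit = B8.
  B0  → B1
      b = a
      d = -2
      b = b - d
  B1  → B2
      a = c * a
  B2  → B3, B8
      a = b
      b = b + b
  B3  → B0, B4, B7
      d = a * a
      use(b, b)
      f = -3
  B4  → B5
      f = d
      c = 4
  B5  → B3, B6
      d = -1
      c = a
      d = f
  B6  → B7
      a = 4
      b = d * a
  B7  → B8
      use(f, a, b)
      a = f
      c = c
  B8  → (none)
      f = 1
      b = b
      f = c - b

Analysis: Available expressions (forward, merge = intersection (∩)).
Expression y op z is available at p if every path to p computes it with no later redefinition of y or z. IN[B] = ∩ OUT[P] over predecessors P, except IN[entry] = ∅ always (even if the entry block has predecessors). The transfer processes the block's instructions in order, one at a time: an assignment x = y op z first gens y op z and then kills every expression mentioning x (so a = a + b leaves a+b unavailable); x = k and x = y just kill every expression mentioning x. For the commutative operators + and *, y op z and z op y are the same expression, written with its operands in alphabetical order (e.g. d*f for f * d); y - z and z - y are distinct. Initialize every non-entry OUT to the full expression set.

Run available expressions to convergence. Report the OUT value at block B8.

Converged values:
  B0:   IN={}   OUT={}
  B1:   IN={}   OUT={}
  B2:   IN={}   OUT={}
  B3:   IN={}   OUT={a*a}
  B4:   IN={a*a}   OUT={a*a}
  B5:   IN={a*a}   OUT={a*a}
  B6:   IN={a*a}   OUT={a*d}
  B7:   IN={}   OUT={}
  B8:   IN={}   OUT={c-b}

Merge at B8: IN[B8] = OUT[B2] ∩ OUT[B7] = {}
Applying B8's transfer function to that IN value gives OUT[B8] (row B8 above).

Answer: {c-b}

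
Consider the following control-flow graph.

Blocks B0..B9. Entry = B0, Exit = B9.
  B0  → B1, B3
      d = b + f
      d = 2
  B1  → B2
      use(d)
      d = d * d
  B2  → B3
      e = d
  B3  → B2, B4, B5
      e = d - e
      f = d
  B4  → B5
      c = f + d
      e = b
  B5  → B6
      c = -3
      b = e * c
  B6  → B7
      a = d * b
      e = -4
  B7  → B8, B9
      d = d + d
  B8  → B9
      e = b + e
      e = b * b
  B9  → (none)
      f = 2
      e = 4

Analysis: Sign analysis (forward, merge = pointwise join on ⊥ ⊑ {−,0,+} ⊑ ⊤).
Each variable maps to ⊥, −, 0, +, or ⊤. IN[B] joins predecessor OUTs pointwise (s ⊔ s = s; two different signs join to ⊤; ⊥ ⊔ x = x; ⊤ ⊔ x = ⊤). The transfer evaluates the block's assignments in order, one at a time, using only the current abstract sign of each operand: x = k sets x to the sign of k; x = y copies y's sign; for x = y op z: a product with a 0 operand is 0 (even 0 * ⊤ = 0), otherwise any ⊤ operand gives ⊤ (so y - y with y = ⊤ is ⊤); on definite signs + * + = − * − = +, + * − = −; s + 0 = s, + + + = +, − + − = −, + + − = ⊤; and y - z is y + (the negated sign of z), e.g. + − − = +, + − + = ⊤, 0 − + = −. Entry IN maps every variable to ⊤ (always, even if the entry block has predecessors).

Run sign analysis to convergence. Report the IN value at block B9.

Fixpoint table:
  B0:  IN=(all ⊤)  OUT={d:+; rest ⊤}
  B1:  IN={d:+; rest ⊤}  OUT={d:+; rest ⊤}
  B2:  IN={d:+; rest ⊤}  OUT={d:+, e:+; rest ⊤}
  B3:  IN={d:+; rest ⊤}  OUT={d:+, f:+; rest ⊤}
  B4:  IN={d:+, f:+; rest ⊤}  OUT={c:+, d:+, f:+; rest ⊤}
  B5:  IN={d:+, f:+; rest ⊤}  OUT={c:-, d:+, f:+; rest ⊤}
  B6:  IN={c:-, d:+, f:+; rest ⊤}  OUT={c:-, d:+, e:-, f:+; rest ⊤}
  B7:  IN={c:-, d:+, e:-, f:+; rest ⊤}  OUT={c:-, d:+, e:-, f:+; rest ⊤}
  B8:  IN={c:-, d:+, e:-, f:+; rest ⊤}  OUT={c:-, d:+, f:+; rest ⊤}
  B9:  IN={c:-, d:+, f:+; rest ⊤}  OUT={c:-, d:+, e:+, f:+; rest ⊤}

Merge at B9: IN[B9] = OUT[B7] ⊔ OUT[B8] = {a: ⊤, b: ⊤, c: -, d: +, e: ⊤, f: +}

Answer: {a: ⊤, b: ⊤, c: -, d: +, e: ⊤, f: +}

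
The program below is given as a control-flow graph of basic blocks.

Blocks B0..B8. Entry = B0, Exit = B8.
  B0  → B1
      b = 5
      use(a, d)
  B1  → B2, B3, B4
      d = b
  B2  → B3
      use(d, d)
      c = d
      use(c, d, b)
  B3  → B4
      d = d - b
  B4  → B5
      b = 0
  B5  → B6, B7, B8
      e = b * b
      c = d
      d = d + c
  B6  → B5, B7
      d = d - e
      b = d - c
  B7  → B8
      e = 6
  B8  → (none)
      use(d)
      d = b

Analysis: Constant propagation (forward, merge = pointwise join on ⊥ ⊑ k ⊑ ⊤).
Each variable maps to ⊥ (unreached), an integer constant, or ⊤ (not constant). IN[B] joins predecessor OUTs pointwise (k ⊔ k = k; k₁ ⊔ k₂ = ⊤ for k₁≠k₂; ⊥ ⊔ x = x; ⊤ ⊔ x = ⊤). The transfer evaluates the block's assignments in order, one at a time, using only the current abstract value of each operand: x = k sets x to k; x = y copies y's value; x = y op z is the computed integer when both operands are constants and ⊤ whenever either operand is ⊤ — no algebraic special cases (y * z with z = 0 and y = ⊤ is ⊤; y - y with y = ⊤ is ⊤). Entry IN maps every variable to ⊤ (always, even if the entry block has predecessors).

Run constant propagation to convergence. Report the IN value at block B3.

Converged values:
  B0: | IN=(all ⊤) | OUT={b:5; rest ⊤}
  B1: | IN={b:5; rest ⊤} | OUT={b:5, d:5; rest ⊤}
  B2: | IN={b:5, d:5; rest ⊤} | OUT={b:5, c:5, d:5; rest ⊤}
  B3: | IN={b:5, d:5; rest ⊤} | OUT={b:5, d:0; rest ⊤}
  B4: | IN={b:5; rest ⊤} | OUT={b:0; rest ⊤}
  B5: | IN=(all ⊤) | OUT=(all ⊤)
  B6: | IN=(all ⊤) | OUT=(all ⊤)
  B7: | IN=(all ⊤) | OUT={e:6; rest ⊤}
  B8: | IN=(all ⊤) | OUT=(all ⊤)

Merge at B3: IN[B3] = OUT[B1] ⊔ OUT[B2] = {a: ⊤, b: 5, c: ⊤, d: 5, e: ⊤, f: ⊤}

Answer: {a: ⊤, b: 5, c: ⊤, d: 5, e: ⊤, f: ⊤}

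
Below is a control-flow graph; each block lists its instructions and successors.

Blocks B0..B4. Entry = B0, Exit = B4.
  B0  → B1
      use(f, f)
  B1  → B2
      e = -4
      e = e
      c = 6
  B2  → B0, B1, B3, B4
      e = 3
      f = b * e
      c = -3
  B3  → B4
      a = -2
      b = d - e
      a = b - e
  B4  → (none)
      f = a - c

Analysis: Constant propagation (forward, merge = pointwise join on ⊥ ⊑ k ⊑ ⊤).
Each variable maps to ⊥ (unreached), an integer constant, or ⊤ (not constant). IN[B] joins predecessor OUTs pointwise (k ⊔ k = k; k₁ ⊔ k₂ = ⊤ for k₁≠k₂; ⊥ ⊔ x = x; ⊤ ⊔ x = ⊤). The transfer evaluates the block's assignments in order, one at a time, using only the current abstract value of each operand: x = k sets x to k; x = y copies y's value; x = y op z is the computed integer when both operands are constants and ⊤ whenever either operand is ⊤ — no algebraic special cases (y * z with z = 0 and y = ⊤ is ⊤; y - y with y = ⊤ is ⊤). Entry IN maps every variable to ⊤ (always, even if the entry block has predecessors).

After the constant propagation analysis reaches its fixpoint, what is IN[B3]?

Per-block solution:
  B0:   IN=(all ⊤)   OUT=(all ⊤)
  B1:   IN=(all ⊤)   OUT={c:6, e:-4; rest ⊤}
  B2:   IN={c:6, e:-4; rest ⊤}   OUT={c:-3, e:3; rest ⊤}
  B3:   IN={c:-3, e:3; rest ⊤}   OUT={c:-3, e:3; rest ⊤}
  B4:   IN={c:-3, e:3; rest ⊤}   OUT={c:-3, e:3; rest ⊤}

Merge at B3: IN[B3] = OUT[B2] = {a: ⊤, b: ⊤, c: -3, d: ⊤, e: 3, f: ⊤}

Answer: {a: ⊤, b: ⊤, c: -3, d: ⊤, e: 3, f: ⊤}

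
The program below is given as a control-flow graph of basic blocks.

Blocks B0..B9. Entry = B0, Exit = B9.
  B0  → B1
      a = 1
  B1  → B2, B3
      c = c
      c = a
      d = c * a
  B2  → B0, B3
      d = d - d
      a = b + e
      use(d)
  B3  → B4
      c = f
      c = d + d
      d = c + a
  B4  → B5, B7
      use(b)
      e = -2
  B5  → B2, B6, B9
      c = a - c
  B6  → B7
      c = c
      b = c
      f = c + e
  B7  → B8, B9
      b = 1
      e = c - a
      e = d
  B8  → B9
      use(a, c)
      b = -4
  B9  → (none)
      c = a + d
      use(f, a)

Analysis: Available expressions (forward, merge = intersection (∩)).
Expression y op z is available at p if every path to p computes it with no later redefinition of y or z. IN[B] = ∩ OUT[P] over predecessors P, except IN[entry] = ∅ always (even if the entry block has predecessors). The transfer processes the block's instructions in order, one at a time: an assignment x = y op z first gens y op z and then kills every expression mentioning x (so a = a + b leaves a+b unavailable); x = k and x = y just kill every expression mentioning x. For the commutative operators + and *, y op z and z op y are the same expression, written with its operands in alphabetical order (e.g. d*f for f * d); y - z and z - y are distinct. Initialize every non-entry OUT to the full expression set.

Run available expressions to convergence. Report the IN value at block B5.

Per-block solution:
  B0:   IN={}   OUT={}
  B1:   IN={}   OUT={a*c}
  B2:   IN={}   OUT={b+e}
  B3:   IN={}   OUT={a+c}
  B4:   IN={a+c}   OUT={a+c}
  B5:   IN={a+c}   OUT={}
  B6:   IN={}   OUT={c+e}
  B7:   IN={}   OUT={c-a}
  B8:   IN={c-a}   OUT={c-a}
  B9:   IN={}   OUT={a+d}

Merge at B5: IN[B5] = OUT[B4] = {a+c}

Answer: {a+c}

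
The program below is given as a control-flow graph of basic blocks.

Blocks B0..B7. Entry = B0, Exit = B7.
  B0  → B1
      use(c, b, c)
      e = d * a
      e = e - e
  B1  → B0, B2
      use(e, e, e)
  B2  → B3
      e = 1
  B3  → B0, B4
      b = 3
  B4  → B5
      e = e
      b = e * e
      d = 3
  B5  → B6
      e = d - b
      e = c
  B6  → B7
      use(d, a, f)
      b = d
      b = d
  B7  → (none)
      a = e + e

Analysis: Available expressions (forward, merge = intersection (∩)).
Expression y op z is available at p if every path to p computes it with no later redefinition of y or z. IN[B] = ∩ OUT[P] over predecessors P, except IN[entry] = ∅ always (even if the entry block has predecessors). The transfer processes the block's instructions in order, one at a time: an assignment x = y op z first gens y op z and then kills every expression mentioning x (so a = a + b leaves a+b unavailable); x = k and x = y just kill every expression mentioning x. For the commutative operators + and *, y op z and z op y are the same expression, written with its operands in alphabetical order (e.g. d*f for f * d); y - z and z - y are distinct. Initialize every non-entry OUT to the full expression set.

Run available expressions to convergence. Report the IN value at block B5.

Converged values:
  B0: | IN={} | OUT={a*d}
  B1: | IN={a*d} | OUT={a*d}
  B2: | IN={a*d} | OUT={a*d}
  B3: | IN={a*d} | OUT={a*d}
  B4: | IN={a*d} | OUT={e*e}
  B5: | IN={e*e} | OUT={d-b}
  B6: | IN={d-b} | OUT={}
  B7: | IN={} | OUT={e+e}

Merge at B5: IN[B5] = OUT[B4] = {e*e}

Answer: {e*e}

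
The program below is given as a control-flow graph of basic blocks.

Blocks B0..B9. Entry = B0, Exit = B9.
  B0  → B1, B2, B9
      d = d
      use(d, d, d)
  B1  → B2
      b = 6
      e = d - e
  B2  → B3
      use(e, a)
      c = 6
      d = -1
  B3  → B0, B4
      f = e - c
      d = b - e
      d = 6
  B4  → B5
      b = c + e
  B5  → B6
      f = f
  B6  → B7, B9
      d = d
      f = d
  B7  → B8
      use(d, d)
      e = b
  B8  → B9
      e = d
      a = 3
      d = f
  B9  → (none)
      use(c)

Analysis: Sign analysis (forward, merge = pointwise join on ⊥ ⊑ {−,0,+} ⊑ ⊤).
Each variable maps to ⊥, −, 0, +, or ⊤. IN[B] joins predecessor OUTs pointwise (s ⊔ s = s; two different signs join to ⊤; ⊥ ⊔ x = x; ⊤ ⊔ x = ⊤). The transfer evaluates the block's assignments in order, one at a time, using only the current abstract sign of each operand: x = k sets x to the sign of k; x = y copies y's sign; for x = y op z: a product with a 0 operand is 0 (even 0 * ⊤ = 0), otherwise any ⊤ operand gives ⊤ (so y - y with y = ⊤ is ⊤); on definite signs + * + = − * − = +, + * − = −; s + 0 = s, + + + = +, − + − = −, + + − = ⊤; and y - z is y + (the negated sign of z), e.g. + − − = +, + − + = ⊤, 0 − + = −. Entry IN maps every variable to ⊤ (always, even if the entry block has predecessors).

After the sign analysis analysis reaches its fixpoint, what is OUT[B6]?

Answer: {a: ⊤, b: ⊤, c: +, d: +, e: ⊤, f: +}

Working:
Converged values:
  B0:  IN=(all ⊤)  OUT=(all ⊤)
  B1:  IN=(all ⊤)  OUT={b:+; rest ⊤}
  B2:  IN=(all ⊤)  OUT={c:+, d:-; rest ⊤}
  B3:  IN={c:+, d:-; rest ⊤}  OUT={c:+, d:+; rest ⊤}
  B4:  IN={c:+, d:+; rest ⊤}  OUT={c:+, d:+; rest ⊤}
  B5:  IN={c:+, d:+; rest ⊤}  OUT={c:+, d:+; rest ⊤}
  B6:  IN={c:+, d:+; rest ⊤}  OUT={c:+, d:+, f:+; rest ⊤}
  B7:  IN={c:+, d:+, f:+; rest ⊤}  OUT={c:+, d:+, f:+; rest ⊤}
  B8:  IN={c:+, d:+, f:+; rest ⊤}  OUT={a:+, c:+, d:+, e:+, f:+; rest ⊤}
  B9:  IN=(all ⊤)  OUT=(all ⊤)

Merge at B6: IN[B6] = OUT[B5] = {a: ⊤, b: ⊤, c: +, d: +, e: ⊤, f: ⊤}
Applying B6's transfer function to that IN value gives OUT[B6] (row B6 above).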